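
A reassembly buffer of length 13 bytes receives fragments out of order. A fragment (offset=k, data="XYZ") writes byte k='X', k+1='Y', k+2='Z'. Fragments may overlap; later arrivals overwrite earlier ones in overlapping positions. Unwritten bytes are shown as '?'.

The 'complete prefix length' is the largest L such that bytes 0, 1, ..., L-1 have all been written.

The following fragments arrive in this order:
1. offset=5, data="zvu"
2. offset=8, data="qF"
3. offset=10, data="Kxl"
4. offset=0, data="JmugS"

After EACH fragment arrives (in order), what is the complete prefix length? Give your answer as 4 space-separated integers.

Fragment 1: offset=5 data="zvu" -> buffer=?????zvu????? -> prefix_len=0
Fragment 2: offset=8 data="qF" -> buffer=?????zvuqF??? -> prefix_len=0
Fragment 3: offset=10 data="Kxl" -> buffer=?????zvuqFKxl -> prefix_len=0
Fragment 4: offset=0 data="JmugS" -> buffer=JmugSzvuqFKxl -> prefix_len=13

Answer: 0 0 0 13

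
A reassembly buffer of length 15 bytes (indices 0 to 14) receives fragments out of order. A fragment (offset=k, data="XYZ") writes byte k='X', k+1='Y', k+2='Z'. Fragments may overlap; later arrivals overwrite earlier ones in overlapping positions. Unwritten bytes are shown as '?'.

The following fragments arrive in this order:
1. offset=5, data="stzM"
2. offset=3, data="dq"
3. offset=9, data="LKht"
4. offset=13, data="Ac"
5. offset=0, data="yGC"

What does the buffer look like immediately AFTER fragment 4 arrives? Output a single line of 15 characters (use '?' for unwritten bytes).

Answer: ???dqstzMLKhtAc

Derivation:
Fragment 1: offset=5 data="stzM" -> buffer=?????stzM??????
Fragment 2: offset=3 data="dq" -> buffer=???dqstzM??????
Fragment 3: offset=9 data="LKht" -> buffer=???dqstzMLKht??
Fragment 4: offset=13 data="Ac" -> buffer=???dqstzMLKhtAc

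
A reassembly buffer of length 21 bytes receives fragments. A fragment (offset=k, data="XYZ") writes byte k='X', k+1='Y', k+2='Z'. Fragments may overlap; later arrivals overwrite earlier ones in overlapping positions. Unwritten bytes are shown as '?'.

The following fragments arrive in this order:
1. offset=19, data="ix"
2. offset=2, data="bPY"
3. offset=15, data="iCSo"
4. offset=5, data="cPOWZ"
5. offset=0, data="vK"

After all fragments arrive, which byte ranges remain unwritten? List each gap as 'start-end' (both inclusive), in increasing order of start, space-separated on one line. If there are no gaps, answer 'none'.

Answer: 10-14

Derivation:
Fragment 1: offset=19 len=2
Fragment 2: offset=2 len=3
Fragment 3: offset=15 len=4
Fragment 4: offset=5 len=5
Fragment 5: offset=0 len=2
Gaps: 10-14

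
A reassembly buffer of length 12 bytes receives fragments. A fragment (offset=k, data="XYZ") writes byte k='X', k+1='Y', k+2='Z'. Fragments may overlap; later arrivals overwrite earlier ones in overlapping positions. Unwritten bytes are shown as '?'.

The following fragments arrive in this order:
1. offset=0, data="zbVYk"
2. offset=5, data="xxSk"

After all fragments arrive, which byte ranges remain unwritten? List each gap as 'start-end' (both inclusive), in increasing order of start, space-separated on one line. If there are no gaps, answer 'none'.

Fragment 1: offset=0 len=5
Fragment 2: offset=5 len=4
Gaps: 9-11

Answer: 9-11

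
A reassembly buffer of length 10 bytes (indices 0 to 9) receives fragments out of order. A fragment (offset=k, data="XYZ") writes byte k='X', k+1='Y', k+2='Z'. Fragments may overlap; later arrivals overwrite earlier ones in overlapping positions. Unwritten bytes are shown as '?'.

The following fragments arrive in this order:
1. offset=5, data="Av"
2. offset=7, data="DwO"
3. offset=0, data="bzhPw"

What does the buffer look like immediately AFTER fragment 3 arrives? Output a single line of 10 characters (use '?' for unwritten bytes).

Answer: bzhPwAvDwO

Derivation:
Fragment 1: offset=5 data="Av" -> buffer=?????Av???
Fragment 2: offset=7 data="DwO" -> buffer=?????AvDwO
Fragment 3: offset=0 data="bzhPw" -> buffer=bzhPwAvDwO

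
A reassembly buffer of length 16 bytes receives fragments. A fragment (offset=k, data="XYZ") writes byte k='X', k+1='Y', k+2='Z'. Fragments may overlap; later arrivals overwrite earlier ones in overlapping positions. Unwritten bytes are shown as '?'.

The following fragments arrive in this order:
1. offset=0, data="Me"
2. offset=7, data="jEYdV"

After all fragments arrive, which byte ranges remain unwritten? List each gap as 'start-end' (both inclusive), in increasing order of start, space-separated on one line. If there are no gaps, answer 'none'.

Fragment 1: offset=0 len=2
Fragment 2: offset=7 len=5
Gaps: 2-6 12-15

Answer: 2-6 12-15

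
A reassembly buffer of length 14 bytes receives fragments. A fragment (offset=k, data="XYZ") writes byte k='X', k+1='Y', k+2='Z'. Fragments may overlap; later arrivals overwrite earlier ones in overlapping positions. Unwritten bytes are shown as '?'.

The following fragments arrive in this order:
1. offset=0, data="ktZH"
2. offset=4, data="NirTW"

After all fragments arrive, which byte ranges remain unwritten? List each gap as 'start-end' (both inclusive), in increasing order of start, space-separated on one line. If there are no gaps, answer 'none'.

Fragment 1: offset=0 len=4
Fragment 2: offset=4 len=5
Gaps: 9-13

Answer: 9-13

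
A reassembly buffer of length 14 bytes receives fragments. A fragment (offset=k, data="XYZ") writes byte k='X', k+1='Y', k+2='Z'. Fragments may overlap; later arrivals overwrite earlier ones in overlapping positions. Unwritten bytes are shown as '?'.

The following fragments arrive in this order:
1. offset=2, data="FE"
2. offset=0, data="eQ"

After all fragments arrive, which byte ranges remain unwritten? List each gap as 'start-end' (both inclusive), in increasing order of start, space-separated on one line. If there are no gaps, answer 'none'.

Fragment 1: offset=2 len=2
Fragment 2: offset=0 len=2
Gaps: 4-13

Answer: 4-13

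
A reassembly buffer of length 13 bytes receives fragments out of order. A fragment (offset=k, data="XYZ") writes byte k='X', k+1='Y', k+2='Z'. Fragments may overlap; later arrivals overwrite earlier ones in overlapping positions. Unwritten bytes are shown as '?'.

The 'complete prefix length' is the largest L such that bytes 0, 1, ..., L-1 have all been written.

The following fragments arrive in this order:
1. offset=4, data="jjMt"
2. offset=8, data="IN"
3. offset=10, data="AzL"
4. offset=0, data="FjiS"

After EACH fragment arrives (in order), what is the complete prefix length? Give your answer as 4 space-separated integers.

Answer: 0 0 0 13

Derivation:
Fragment 1: offset=4 data="jjMt" -> buffer=????jjMt????? -> prefix_len=0
Fragment 2: offset=8 data="IN" -> buffer=????jjMtIN??? -> prefix_len=0
Fragment 3: offset=10 data="AzL" -> buffer=????jjMtINAzL -> prefix_len=0
Fragment 4: offset=0 data="FjiS" -> buffer=FjiSjjMtINAzL -> prefix_len=13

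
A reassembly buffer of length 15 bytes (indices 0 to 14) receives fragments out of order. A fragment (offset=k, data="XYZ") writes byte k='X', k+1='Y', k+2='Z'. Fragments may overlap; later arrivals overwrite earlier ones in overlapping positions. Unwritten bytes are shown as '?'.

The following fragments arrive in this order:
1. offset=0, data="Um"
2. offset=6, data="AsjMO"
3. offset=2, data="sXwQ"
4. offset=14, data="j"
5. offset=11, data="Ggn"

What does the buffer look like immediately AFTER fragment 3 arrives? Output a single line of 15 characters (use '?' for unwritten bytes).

Fragment 1: offset=0 data="Um" -> buffer=Um?????????????
Fragment 2: offset=6 data="AsjMO" -> buffer=Um????AsjMO????
Fragment 3: offset=2 data="sXwQ" -> buffer=UmsXwQAsjMO????

Answer: UmsXwQAsjMO????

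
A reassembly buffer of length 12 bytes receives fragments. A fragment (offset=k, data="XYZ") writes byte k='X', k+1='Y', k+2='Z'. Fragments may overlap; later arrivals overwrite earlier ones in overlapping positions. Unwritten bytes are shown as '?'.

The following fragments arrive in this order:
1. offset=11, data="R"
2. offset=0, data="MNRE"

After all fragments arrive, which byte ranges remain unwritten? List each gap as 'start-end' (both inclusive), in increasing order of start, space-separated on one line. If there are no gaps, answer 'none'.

Fragment 1: offset=11 len=1
Fragment 2: offset=0 len=4
Gaps: 4-10

Answer: 4-10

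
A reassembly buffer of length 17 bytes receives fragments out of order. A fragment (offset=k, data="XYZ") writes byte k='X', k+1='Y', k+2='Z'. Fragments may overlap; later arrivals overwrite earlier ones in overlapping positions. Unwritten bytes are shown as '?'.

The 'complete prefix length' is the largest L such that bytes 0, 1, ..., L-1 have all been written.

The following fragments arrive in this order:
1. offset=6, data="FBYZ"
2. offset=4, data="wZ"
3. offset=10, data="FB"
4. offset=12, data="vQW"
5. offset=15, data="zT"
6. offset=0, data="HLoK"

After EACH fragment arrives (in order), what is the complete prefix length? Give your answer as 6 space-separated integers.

Answer: 0 0 0 0 0 17

Derivation:
Fragment 1: offset=6 data="FBYZ" -> buffer=??????FBYZ??????? -> prefix_len=0
Fragment 2: offset=4 data="wZ" -> buffer=????wZFBYZ??????? -> prefix_len=0
Fragment 3: offset=10 data="FB" -> buffer=????wZFBYZFB????? -> prefix_len=0
Fragment 4: offset=12 data="vQW" -> buffer=????wZFBYZFBvQW?? -> prefix_len=0
Fragment 5: offset=15 data="zT" -> buffer=????wZFBYZFBvQWzT -> prefix_len=0
Fragment 6: offset=0 data="HLoK" -> buffer=HLoKwZFBYZFBvQWzT -> prefix_len=17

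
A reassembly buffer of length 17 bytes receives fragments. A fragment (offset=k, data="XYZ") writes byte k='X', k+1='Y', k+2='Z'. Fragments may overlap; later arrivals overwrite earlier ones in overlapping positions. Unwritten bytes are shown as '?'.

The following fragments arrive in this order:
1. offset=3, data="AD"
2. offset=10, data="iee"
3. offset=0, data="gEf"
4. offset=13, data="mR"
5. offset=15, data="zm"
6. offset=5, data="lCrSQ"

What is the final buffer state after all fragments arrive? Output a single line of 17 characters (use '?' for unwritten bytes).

Answer: gEfADlCrSQieemRzm

Derivation:
Fragment 1: offset=3 data="AD" -> buffer=???AD????????????
Fragment 2: offset=10 data="iee" -> buffer=???AD?????iee????
Fragment 3: offset=0 data="gEf" -> buffer=gEfAD?????iee????
Fragment 4: offset=13 data="mR" -> buffer=gEfAD?????ieemR??
Fragment 5: offset=15 data="zm" -> buffer=gEfAD?????ieemRzm
Fragment 6: offset=5 data="lCrSQ" -> buffer=gEfADlCrSQieemRzm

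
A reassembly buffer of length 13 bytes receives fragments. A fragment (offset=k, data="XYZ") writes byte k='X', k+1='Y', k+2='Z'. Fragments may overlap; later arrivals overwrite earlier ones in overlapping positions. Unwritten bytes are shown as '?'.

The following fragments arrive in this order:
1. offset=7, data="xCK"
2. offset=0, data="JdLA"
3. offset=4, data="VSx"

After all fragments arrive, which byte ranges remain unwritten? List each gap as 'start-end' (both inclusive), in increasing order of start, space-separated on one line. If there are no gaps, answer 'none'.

Fragment 1: offset=7 len=3
Fragment 2: offset=0 len=4
Fragment 3: offset=4 len=3
Gaps: 10-12

Answer: 10-12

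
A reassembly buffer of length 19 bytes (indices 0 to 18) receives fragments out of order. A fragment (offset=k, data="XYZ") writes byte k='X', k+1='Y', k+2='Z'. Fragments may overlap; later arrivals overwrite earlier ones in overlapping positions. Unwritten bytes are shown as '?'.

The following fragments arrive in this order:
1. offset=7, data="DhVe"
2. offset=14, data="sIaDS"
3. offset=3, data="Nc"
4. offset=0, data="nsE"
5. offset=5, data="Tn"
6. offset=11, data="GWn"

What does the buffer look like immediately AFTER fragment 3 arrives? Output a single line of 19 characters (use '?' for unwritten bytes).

Answer: ???Nc??DhVe???sIaDS

Derivation:
Fragment 1: offset=7 data="DhVe" -> buffer=???????DhVe????????
Fragment 2: offset=14 data="sIaDS" -> buffer=???????DhVe???sIaDS
Fragment 3: offset=3 data="Nc" -> buffer=???Nc??DhVe???sIaDS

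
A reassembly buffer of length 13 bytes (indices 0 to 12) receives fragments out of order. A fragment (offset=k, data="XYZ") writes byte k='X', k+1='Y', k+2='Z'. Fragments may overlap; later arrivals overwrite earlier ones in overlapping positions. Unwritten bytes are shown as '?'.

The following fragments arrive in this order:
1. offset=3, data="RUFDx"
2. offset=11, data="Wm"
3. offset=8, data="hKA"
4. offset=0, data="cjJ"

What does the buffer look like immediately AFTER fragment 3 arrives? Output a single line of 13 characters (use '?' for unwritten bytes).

Answer: ???RUFDxhKAWm

Derivation:
Fragment 1: offset=3 data="RUFDx" -> buffer=???RUFDx?????
Fragment 2: offset=11 data="Wm" -> buffer=???RUFDx???Wm
Fragment 3: offset=8 data="hKA" -> buffer=???RUFDxhKAWm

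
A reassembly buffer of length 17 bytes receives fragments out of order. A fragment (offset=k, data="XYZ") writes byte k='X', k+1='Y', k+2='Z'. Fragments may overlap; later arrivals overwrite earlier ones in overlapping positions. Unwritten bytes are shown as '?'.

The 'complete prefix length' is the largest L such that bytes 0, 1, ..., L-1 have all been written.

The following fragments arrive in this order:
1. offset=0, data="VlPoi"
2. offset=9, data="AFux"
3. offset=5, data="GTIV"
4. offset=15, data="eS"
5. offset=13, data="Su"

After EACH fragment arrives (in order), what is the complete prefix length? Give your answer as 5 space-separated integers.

Answer: 5 5 13 13 17

Derivation:
Fragment 1: offset=0 data="VlPoi" -> buffer=VlPoi???????????? -> prefix_len=5
Fragment 2: offset=9 data="AFux" -> buffer=VlPoi????AFux???? -> prefix_len=5
Fragment 3: offset=5 data="GTIV" -> buffer=VlPoiGTIVAFux???? -> prefix_len=13
Fragment 4: offset=15 data="eS" -> buffer=VlPoiGTIVAFux??eS -> prefix_len=13
Fragment 5: offset=13 data="Su" -> buffer=VlPoiGTIVAFuxSueS -> prefix_len=17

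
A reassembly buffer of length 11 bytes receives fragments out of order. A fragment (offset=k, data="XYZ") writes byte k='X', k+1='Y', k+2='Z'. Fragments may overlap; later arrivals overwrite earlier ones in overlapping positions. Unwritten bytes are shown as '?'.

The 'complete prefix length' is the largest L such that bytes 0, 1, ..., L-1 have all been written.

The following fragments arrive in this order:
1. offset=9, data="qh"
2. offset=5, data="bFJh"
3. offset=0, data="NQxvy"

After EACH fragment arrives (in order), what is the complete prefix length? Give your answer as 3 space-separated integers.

Fragment 1: offset=9 data="qh" -> buffer=?????????qh -> prefix_len=0
Fragment 2: offset=5 data="bFJh" -> buffer=?????bFJhqh -> prefix_len=0
Fragment 3: offset=0 data="NQxvy" -> buffer=NQxvybFJhqh -> prefix_len=11

Answer: 0 0 11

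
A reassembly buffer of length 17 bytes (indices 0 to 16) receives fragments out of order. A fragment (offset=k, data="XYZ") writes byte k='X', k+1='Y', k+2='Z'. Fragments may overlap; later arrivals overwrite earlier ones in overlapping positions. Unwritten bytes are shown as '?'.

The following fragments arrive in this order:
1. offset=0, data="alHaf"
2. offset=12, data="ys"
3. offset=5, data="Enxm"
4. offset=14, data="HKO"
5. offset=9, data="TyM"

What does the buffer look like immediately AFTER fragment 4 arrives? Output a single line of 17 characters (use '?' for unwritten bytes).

Answer: alHafEnxm???ysHKO

Derivation:
Fragment 1: offset=0 data="alHaf" -> buffer=alHaf????????????
Fragment 2: offset=12 data="ys" -> buffer=alHaf???????ys???
Fragment 3: offset=5 data="Enxm" -> buffer=alHafEnxm???ys???
Fragment 4: offset=14 data="HKO" -> buffer=alHafEnxm???ysHKO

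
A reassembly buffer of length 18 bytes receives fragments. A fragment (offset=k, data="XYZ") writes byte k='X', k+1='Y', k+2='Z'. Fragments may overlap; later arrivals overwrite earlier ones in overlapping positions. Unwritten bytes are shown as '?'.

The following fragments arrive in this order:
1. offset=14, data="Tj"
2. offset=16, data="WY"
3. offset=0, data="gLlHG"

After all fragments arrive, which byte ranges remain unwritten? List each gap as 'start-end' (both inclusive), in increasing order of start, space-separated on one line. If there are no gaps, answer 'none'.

Answer: 5-13

Derivation:
Fragment 1: offset=14 len=2
Fragment 2: offset=16 len=2
Fragment 3: offset=0 len=5
Gaps: 5-13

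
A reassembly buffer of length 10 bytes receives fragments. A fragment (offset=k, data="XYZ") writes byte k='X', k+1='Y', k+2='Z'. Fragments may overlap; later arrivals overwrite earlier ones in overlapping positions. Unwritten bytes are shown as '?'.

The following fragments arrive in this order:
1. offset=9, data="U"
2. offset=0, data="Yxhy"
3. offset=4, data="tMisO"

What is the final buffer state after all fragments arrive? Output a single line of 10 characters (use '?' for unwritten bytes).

Fragment 1: offset=9 data="U" -> buffer=?????????U
Fragment 2: offset=0 data="Yxhy" -> buffer=Yxhy?????U
Fragment 3: offset=4 data="tMisO" -> buffer=YxhytMisOU

Answer: YxhytMisOU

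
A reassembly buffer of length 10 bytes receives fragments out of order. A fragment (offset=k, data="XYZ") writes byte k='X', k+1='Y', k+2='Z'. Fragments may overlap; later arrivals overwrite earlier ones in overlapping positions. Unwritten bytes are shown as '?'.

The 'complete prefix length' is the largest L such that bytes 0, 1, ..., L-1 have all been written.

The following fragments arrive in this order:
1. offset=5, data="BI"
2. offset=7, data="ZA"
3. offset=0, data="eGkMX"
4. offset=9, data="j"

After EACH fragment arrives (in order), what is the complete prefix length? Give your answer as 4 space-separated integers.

Answer: 0 0 9 10

Derivation:
Fragment 1: offset=5 data="BI" -> buffer=?????BI??? -> prefix_len=0
Fragment 2: offset=7 data="ZA" -> buffer=?????BIZA? -> prefix_len=0
Fragment 3: offset=0 data="eGkMX" -> buffer=eGkMXBIZA? -> prefix_len=9
Fragment 4: offset=9 data="j" -> buffer=eGkMXBIZAj -> prefix_len=10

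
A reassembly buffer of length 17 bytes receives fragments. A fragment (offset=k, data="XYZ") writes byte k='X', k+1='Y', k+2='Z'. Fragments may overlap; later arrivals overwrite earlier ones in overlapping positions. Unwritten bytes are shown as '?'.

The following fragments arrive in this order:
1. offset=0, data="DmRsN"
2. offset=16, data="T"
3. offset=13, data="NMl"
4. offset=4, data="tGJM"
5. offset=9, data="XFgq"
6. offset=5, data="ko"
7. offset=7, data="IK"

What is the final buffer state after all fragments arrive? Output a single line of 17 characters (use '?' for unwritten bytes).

Fragment 1: offset=0 data="DmRsN" -> buffer=DmRsN????????????
Fragment 2: offset=16 data="T" -> buffer=DmRsN???????????T
Fragment 3: offset=13 data="NMl" -> buffer=DmRsN????????NMlT
Fragment 4: offset=4 data="tGJM" -> buffer=DmRstGJM?????NMlT
Fragment 5: offset=9 data="XFgq" -> buffer=DmRstGJM?XFgqNMlT
Fragment 6: offset=5 data="ko" -> buffer=DmRstkoM?XFgqNMlT
Fragment 7: offset=7 data="IK" -> buffer=DmRstkoIKXFgqNMlT

Answer: DmRstkoIKXFgqNMlT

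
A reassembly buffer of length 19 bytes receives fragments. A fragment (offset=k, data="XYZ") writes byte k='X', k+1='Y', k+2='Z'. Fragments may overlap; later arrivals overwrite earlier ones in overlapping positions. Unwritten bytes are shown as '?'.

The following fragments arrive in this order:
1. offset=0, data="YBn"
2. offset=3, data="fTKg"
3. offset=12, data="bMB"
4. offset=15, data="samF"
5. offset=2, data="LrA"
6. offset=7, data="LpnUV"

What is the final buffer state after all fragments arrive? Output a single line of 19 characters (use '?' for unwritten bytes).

Answer: YBLrAKgLpnUVbMBsamF

Derivation:
Fragment 1: offset=0 data="YBn" -> buffer=YBn????????????????
Fragment 2: offset=3 data="fTKg" -> buffer=YBnfTKg????????????
Fragment 3: offset=12 data="bMB" -> buffer=YBnfTKg?????bMB????
Fragment 4: offset=15 data="samF" -> buffer=YBnfTKg?????bMBsamF
Fragment 5: offset=2 data="LrA" -> buffer=YBLrAKg?????bMBsamF
Fragment 6: offset=7 data="LpnUV" -> buffer=YBLrAKgLpnUVbMBsamF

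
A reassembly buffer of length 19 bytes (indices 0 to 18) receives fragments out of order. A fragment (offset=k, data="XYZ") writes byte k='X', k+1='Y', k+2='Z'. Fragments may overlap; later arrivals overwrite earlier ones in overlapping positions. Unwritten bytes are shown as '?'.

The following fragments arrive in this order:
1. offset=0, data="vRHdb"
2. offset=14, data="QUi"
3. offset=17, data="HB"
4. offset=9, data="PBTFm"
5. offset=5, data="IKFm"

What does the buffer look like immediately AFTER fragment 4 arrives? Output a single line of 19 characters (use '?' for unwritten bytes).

Fragment 1: offset=0 data="vRHdb" -> buffer=vRHdb??????????????
Fragment 2: offset=14 data="QUi" -> buffer=vRHdb?????????QUi??
Fragment 3: offset=17 data="HB" -> buffer=vRHdb?????????QUiHB
Fragment 4: offset=9 data="PBTFm" -> buffer=vRHdb????PBTFmQUiHB

Answer: vRHdb????PBTFmQUiHB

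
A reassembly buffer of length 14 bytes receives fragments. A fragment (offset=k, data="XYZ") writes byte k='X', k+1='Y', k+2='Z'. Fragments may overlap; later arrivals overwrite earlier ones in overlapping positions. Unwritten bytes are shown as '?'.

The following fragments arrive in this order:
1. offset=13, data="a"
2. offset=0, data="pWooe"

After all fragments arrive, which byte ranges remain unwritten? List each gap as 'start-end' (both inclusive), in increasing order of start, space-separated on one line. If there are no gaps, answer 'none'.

Fragment 1: offset=13 len=1
Fragment 2: offset=0 len=5
Gaps: 5-12

Answer: 5-12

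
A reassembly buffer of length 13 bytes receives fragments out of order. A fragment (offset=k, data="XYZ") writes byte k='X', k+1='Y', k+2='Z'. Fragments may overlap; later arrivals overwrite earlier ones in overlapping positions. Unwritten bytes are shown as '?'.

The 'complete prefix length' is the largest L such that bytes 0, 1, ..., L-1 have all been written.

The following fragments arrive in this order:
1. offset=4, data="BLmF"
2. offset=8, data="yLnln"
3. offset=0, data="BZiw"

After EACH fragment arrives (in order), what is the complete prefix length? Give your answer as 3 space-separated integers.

Answer: 0 0 13

Derivation:
Fragment 1: offset=4 data="BLmF" -> buffer=????BLmF????? -> prefix_len=0
Fragment 2: offset=8 data="yLnln" -> buffer=????BLmFyLnln -> prefix_len=0
Fragment 3: offset=0 data="BZiw" -> buffer=BZiwBLmFyLnln -> prefix_len=13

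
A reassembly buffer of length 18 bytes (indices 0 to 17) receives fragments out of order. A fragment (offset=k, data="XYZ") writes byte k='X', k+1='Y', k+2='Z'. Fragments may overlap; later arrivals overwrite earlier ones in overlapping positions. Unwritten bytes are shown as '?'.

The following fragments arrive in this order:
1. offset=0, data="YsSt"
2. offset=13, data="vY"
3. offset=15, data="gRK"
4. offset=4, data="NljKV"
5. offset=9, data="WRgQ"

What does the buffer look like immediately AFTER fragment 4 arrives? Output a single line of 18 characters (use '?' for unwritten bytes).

Answer: YsStNljKV????vYgRK

Derivation:
Fragment 1: offset=0 data="YsSt" -> buffer=YsSt??????????????
Fragment 2: offset=13 data="vY" -> buffer=YsSt?????????vY???
Fragment 3: offset=15 data="gRK" -> buffer=YsSt?????????vYgRK
Fragment 4: offset=4 data="NljKV" -> buffer=YsStNljKV????vYgRK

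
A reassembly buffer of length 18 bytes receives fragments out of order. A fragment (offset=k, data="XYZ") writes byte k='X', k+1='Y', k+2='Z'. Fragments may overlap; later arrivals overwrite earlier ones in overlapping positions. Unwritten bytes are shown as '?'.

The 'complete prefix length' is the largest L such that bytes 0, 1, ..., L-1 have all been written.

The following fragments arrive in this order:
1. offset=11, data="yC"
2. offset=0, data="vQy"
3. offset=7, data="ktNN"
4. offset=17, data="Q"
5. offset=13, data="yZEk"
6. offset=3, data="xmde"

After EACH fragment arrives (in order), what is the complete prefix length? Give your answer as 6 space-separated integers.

Answer: 0 3 3 3 3 18

Derivation:
Fragment 1: offset=11 data="yC" -> buffer=???????????yC????? -> prefix_len=0
Fragment 2: offset=0 data="vQy" -> buffer=vQy????????yC????? -> prefix_len=3
Fragment 3: offset=7 data="ktNN" -> buffer=vQy????ktNNyC????? -> prefix_len=3
Fragment 4: offset=17 data="Q" -> buffer=vQy????ktNNyC????Q -> prefix_len=3
Fragment 5: offset=13 data="yZEk" -> buffer=vQy????ktNNyCyZEkQ -> prefix_len=3
Fragment 6: offset=3 data="xmde" -> buffer=vQyxmdektNNyCyZEkQ -> prefix_len=18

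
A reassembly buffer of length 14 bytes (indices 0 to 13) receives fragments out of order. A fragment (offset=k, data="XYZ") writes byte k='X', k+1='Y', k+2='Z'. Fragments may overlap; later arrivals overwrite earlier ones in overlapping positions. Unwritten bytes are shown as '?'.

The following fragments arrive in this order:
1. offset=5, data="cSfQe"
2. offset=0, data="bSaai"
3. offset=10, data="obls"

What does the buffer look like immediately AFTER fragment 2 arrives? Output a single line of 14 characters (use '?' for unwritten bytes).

Fragment 1: offset=5 data="cSfQe" -> buffer=?????cSfQe????
Fragment 2: offset=0 data="bSaai" -> buffer=bSaaicSfQe????

Answer: bSaaicSfQe????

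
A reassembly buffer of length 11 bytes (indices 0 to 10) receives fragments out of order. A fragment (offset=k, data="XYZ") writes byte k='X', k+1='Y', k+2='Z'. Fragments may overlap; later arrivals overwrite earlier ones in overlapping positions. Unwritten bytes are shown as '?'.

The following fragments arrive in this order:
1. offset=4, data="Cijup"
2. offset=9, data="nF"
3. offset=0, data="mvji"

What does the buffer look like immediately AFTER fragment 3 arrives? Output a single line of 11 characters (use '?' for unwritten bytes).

Fragment 1: offset=4 data="Cijup" -> buffer=????Cijup??
Fragment 2: offset=9 data="nF" -> buffer=????CijupnF
Fragment 3: offset=0 data="mvji" -> buffer=mvjiCijupnF

Answer: mvjiCijupnF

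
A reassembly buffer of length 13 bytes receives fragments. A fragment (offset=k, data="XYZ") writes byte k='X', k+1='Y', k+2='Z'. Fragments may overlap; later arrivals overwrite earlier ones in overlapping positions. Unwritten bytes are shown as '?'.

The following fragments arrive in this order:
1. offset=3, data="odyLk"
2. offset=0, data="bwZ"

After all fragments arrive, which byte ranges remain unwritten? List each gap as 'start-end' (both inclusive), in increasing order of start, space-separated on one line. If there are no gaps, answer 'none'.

Fragment 1: offset=3 len=5
Fragment 2: offset=0 len=3
Gaps: 8-12

Answer: 8-12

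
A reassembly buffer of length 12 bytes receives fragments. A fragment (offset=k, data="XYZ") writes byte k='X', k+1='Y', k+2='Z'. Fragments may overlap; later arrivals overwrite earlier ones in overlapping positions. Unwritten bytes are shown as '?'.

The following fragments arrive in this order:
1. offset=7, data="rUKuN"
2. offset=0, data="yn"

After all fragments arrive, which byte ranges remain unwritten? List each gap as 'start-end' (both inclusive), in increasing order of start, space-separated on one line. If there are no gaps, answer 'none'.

Answer: 2-6

Derivation:
Fragment 1: offset=7 len=5
Fragment 2: offset=0 len=2
Gaps: 2-6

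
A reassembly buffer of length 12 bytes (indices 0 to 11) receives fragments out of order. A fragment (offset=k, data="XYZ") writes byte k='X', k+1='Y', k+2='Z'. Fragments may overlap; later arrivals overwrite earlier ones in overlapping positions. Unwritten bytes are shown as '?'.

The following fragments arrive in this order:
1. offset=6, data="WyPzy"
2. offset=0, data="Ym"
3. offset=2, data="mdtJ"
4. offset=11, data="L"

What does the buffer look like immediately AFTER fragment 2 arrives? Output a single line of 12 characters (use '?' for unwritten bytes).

Answer: Ym????WyPzy?

Derivation:
Fragment 1: offset=6 data="WyPzy" -> buffer=??????WyPzy?
Fragment 2: offset=0 data="Ym" -> buffer=Ym????WyPzy?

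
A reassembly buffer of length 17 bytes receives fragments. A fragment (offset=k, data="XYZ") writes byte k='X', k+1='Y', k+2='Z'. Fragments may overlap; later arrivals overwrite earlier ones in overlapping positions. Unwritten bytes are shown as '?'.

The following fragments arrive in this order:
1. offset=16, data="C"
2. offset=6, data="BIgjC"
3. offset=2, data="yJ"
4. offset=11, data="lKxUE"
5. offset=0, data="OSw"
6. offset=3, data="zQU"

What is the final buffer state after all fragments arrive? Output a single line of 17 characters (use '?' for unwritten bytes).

Fragment 1: offset=16 data="C" -> buffer=????????????????C
Fragment 2: offset=6 data="BIgjC" -> buffer=??????BIgjC?????C
Fragment 3: offset=2 data="yJ" -> buffer=??yJ??BIgjC?????C
Fragment 4: offset=11 data="lKxUE" -> buffer=??yJ??BIgjClKxUEC
Fragment 5: offset=0 data="OSw" -> buffer=OSwJ??BIgjClKxUEC
Fragment 6: offset=3 data="zQU" -> buffer=OSwzQUBIgjClKxUEC

Answer: OSwzQUBIgjClKxUEC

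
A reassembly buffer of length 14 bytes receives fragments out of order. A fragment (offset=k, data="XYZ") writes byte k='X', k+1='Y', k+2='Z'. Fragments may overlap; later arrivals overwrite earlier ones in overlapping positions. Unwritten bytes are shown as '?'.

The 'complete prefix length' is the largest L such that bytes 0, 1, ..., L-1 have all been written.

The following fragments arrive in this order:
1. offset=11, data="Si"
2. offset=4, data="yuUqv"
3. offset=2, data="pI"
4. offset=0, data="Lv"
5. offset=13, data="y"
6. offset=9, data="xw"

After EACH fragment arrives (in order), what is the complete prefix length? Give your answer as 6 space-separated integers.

Answer: 0 0 0 9 9 14

Derivation:
Fragment 1: offset=11 data="Si" -> buffer=???????????Si? -> prefix_len=0
Fragment 2: offset=4 data="yuUqv" -> buffer=????yuUqv??Si? -> prefix_len=0
Fragment 3: offset=2 data="pI" -> buffer=??pIyuUqv??Si? -> prefix_len=0
Fragment 4: offset=0 data="Lv" -> buffer=LvpIyuUqv??Si? -> prefix_len=9
Fragment 5: offset=13 data="y" -> buffer=LvpIyuUqv??Siy -> prefix_len=9
Fragment 6: offset=9 data="xw" -> buffer=LvpIyuUqvxwSiy -> prefix_len=14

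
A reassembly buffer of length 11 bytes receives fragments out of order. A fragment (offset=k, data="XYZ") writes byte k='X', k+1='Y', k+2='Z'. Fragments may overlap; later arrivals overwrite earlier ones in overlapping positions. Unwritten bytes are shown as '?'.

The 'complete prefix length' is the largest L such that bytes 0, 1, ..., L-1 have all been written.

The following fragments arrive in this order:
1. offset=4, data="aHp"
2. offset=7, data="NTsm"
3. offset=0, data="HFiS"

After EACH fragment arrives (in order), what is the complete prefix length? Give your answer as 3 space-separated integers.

Answer: 0 0 11

Derivation:
Fragment 1: offset=4 data="aHp" -> buffer=????aHp???? -> prefix_len=0
Fragment 2: offset=7 data="NTsm" -> buffer=????aHpNTsm -> prefix_len=0
Fragment 3: offset=0 data="HFiS" -> buffer=HFiSaHpNTsm -> prefix_len=11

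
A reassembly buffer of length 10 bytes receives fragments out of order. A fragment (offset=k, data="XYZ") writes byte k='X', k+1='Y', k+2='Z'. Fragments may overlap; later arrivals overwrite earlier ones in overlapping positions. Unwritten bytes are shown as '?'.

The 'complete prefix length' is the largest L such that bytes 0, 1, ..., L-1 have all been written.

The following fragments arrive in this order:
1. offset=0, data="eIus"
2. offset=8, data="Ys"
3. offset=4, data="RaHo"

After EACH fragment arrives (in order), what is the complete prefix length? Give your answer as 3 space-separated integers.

Answer: 4 4 10

Derivation:
Fragment 1: offset=0 data="eIus" -> buffer=eIus?????? -> prefix_len=4
Fragment 2: offset=8 data="Ys" -> buffer=eIus????Ys -> prefix_len=4
Fragment 3: offset=4 data="RaHo" -> buffer=eIusRaHoYs -> prefix_len=10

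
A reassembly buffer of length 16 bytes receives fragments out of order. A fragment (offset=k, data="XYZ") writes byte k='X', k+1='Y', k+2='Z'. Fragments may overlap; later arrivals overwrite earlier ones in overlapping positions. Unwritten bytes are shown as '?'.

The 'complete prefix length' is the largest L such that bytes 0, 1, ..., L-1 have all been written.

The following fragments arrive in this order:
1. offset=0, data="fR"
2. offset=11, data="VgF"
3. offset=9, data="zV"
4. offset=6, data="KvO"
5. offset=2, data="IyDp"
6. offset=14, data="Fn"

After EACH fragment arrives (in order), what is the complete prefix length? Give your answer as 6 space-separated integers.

Fragment 1: offset=0 data="fR" -> buffer=fR?????????????? -> prefix_len=2
Fragment 2: offset=11 data="VgF" -> buffer=fR?????????VgF?? -> prefix_len=2
Fragment 3: offset=9 data="zV" -> buffer=fR???????zVVgF?? -> prefix_len=2
Fragment 4: offset=6 data="KvO" -> buffer=fR????KvOzVVgF?? -> prefix_len=2
Fragment 5: offset=2 data="IyDp" -> buffer=fRIyDpKvOzVVgF?? -> prefix_len=14
Fragment 6: offset=14 data="Fn" -> buffer=fRIyDpKvOzVVgFFn -> prefix_len=16

Answer: 2 2 2 2 14 16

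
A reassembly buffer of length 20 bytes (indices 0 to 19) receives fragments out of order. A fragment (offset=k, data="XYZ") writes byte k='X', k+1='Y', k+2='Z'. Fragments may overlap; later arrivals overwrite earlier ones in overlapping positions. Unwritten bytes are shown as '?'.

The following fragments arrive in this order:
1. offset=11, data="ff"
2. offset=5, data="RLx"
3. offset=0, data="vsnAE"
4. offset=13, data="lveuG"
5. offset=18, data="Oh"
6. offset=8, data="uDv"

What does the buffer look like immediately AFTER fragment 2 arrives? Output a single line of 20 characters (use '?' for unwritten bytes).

Answer: ?????RLx???ff???????

Derivation:
Fragment 1: offset=11 data="ff" -> buffer=???????????ff???????
Fragment 2: offset=5 data="RLx" -> buffer=?????RLx???ff???????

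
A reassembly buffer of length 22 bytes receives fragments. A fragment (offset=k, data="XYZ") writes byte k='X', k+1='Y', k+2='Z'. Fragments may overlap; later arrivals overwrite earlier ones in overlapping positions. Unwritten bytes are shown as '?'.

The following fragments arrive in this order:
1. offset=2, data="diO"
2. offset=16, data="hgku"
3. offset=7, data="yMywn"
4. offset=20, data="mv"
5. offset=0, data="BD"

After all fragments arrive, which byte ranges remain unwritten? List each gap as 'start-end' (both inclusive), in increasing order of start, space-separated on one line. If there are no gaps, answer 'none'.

Answer: 5-6 12-15

Derivation:
Fragment 1: offset=2 len=3
Fragment 2: offset=16 len=4
Fragment 3: offset=7 len=5
Fragment 4: offset=20 len=2
Fragment 5: offset=0 len=2
Gaps: 5-6 12-15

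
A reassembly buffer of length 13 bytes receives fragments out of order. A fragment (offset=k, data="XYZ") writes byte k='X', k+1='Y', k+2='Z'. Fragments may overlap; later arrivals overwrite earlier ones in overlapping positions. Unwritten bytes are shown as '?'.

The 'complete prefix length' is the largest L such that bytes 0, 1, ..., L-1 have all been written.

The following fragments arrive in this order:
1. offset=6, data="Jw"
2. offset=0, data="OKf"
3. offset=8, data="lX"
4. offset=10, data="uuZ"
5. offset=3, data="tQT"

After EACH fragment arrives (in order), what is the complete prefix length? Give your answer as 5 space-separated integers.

Fragment 1: offset=6 data="Jw" -> buffer=??????Jw????? -> prefix_len=0
Fragment 2: offset=0 data="OKf" -> buffer=OKf???Jw????? -> prefix_len=3
Fragment 3: offset=8 data="lX" -> buffer=OKf???JwlX??? -> prefix_len=3
Fragment 4: offset=10 data="uuZ" -> buffer=OKf???JwlXuuZ -> prefix_len=3
Fragment 5: offset=3 data="tQT" -> buffer=OKftQTJwlXuuZ -> prefix_len=13

Answer: 0 3 3 3 13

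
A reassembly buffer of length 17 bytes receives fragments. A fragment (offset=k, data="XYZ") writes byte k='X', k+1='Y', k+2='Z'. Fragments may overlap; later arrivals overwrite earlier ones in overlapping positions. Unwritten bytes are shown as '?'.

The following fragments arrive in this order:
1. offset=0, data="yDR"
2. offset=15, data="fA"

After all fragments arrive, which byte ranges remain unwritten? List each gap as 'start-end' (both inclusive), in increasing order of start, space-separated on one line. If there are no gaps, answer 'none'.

Answer: 3-14

Derivation:
Fragment 1: offset=0 len=3
Fragment 2: offset=15 len=2
Gaps: 3-14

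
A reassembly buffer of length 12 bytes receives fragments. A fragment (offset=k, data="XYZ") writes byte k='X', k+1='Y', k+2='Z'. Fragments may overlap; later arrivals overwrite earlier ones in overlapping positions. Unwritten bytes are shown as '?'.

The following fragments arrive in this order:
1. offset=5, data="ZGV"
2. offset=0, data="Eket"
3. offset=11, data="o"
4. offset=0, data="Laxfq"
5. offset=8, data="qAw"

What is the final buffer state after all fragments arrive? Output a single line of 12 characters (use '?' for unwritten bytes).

Fragment 1: offset=5 data="ZGV" -> buffer=?????ZGV????
Fragment 2: offset=0 data="Eket" -> buffer=Eket?ZGV????
Fragment 3: offset=11 data="o" -> buffer=Eket?ZGV???o
Fragment 4: offset=0 data="Laxfq" -> buffer=LaxfqZGV???o
Fragment 5: offset=8 data="qAw" -> buffer=LaxfqZGVqAwo

Answer: LaxfqZGVqAwo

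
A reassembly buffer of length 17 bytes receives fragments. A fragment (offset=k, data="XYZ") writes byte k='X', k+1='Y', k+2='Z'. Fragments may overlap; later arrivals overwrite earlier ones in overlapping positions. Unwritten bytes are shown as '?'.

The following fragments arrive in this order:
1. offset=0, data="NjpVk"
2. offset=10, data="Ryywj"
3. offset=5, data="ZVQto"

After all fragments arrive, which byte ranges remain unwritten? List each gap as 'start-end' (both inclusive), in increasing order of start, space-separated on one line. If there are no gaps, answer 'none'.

Fragment 1: offset=0 len=5
Fragment 2: offset=10 len=5
Fragment 3: offset=5 len=5
Gaps: 15-16

Answer: 15-16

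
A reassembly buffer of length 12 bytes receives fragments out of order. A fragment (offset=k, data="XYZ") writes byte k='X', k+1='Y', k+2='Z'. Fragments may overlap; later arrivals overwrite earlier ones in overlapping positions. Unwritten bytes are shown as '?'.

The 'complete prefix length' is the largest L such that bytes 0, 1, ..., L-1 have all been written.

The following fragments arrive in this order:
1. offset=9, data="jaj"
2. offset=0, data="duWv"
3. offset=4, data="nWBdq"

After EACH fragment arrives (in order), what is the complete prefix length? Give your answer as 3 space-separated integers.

Fragment 1: offset=9 data="jaj" -> buffer=?????????jaj -> prefix_len=0
Fragment 2: offset=0 data="duWv" -> buffer=duWv?????jaj -> prefix_len=4
Fragment 3: offset=4 data="nWBdq" -> buffer=duWvnWBdqjaj -> prefix_len=12

Answer: 0 4 12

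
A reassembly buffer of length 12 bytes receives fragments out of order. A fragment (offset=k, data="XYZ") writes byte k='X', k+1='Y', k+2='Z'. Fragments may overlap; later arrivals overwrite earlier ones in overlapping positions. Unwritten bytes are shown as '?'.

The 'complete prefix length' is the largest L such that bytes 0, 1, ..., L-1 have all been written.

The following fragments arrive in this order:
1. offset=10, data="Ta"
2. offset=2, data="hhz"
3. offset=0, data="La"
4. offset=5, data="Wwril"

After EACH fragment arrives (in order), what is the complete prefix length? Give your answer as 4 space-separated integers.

Answer: 0 0 5 12

Derivation:
Fragment 1: offset=10 data="Ta" -> buffer=??????????Ta -> prefix_len=0
Fragment 2: offset=2 data="hhz" -> buffer=??hhz?????Ta -> prefix_len=0
Fragment 3: offset=0 data="La" -> buffer=Lahhz?????Ta -> prefix_len=5
Fragment 4: offset=5 data="Wwril" -> buffer=LahhzWwrilTa -> prefix_len=12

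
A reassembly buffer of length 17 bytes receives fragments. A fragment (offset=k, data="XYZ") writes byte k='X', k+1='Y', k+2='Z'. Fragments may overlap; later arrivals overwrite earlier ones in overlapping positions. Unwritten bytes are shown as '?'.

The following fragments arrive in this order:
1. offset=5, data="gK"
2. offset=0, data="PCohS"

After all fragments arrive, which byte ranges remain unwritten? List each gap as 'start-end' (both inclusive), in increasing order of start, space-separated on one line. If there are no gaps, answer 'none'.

Fragment 1: offset=5 len=2
Fragment 2: offset=0 len=5
Gaps: 7-16

Answer: 7-16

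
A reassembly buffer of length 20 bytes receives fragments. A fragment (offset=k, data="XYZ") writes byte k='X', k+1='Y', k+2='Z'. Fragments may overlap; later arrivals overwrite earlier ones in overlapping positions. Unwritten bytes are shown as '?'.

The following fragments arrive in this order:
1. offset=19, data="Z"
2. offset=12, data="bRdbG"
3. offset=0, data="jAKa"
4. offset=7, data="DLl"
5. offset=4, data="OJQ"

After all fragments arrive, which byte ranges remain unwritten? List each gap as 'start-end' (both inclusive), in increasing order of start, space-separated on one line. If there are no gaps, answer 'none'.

Fragment 1: offset=19 len=1
Fragment 2: offset=12 len=5
Fragment 3: offset=0 len=4
Fragment 4: offset=7 len=3
Fragment 5: offset=4 len=3
Gaps: 10-11 17-18

Answer: 10-11 17-18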